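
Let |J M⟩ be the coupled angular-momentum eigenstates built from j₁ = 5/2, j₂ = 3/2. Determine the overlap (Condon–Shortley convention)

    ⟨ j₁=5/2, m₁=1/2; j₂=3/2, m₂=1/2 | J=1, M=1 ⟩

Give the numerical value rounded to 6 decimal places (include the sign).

j₁+j₂−J=3  J+j₁−j₂=2  J−j₁+j₂=0  j₁+j₂+J+1=6
(j₁±m₁, j₂±m₂, J±M) = (3,2,2,1,2,0)
P² = 12/5
sum k=2..2:
  [2] +1/4 = 1/4
S = 1/4
C² = P²·S² = 3/20 ; C = +0.387298

+0.387298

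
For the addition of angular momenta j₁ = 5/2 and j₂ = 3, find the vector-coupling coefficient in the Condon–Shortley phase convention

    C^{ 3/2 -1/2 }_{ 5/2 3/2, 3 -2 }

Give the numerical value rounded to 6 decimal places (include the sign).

-0.218218

j₁+j₂−J=4  J+j₁−j₂=1  J−j₁+j₂=2  j₁+j₂+J+1=8
(j₁±m₁, j₂±m₂, J±M) = (4,1,1,5,1,2)
P² = 192/7
sum k=0..1:
  [0] +1/24 = 1/24
  [1] −1/12 = -1/12
S = -1/24
C² = P²·S² = 1/21 ; C = -0.218218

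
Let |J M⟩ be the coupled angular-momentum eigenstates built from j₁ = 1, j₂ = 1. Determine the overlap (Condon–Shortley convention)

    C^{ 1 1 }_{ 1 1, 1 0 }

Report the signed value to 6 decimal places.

+√(1/2) ≈ +0.707107

triangle: 1!*1!*1!/4! = 1/24
(j±m)!: 2!*0!*1!*1!*2!*0! = 4
prefactor² = (2J+1)*Δ*N² = 1/2
  k=0: +1/(0!*1!*0!*1!*1!*0!) = 1
Σ = 1  ⇒  CG² = 1/2*1² = 1/2
CG = +√(1/2) = +0.707107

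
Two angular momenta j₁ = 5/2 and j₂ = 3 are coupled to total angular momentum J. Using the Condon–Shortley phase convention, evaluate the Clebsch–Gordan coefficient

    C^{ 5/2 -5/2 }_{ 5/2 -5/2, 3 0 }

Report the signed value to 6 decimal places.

-0.345033

triangle: 3!·2!·3!/9! = 72/362880
(j±m)!: 0!·5!·3!·3!·0!·5! = 518400
prefactor² = (2J+1)·Δ·N² = 4320/7
  k=3: −1/(3!·0!·2!·0!·0!·3!) = -1/72
Σ = -1/72  ⇒  CG² = 4320/7·(-1/72)² = 5/42
CG = −√(5/42) = -0.345033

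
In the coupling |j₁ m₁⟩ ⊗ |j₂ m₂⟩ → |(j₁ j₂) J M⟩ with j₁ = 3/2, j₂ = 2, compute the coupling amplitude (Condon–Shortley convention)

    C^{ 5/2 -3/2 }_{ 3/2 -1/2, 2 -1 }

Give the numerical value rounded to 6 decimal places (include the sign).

√[6·1!2!3!/7! · 1!2!1!3!1!4!] = √(144/35)
  +(−1)^0/∏(0,1,2,1,0,2)! = 1/4  (running 1/4)
  +(−1)^1/∏(1,0,1,0,1,3)! = -1/6  (running 1/12)
⟨..|..⟩ = √(144/35)·(1/12) = +0.169031

+√(1/35) = +0.169031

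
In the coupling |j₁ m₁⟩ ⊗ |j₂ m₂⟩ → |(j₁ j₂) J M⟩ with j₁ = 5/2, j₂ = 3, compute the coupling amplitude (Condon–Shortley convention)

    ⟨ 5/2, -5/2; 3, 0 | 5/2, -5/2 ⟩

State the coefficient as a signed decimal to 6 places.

√[6·3!2!3!/9! · 0!5!3!3!0!5!] = √(4320/7)
  +(−1)^3/∏(3,0,2,0,0,3)! = -1/72  (running -1/72)
⟨..|..⟩ = √(4320/7)·(-1/72) = -0.345033

−√(5/42) = -0.345033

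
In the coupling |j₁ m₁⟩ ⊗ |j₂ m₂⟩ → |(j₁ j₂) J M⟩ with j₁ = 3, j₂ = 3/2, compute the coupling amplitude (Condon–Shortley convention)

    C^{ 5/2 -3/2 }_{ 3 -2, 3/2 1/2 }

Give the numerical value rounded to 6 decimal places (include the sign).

√[6·2!4!1!/8! · 1!5!2!1!1!4!] = √(288/7)
  +(−1)^1/∏(1,1,4,1,0,0)! = -1/24  (running -1/24)
  +(−1)^2/∏(2,0,3,0,1,1)! = 1/12  (running 1/24)
⟨..|..⟩ = √(288/7)·(1/24) = +0.267261

+√(1/14) = +0.267261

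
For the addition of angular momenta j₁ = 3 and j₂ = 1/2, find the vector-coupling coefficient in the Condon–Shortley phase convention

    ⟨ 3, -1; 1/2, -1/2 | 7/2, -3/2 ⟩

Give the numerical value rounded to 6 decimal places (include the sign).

triangle: 0!*6!*1!/8! = 720/40320
(j±m)!: 2!*4!*0!*1!*2!*5! = 11520
prefactor² = (2J+1)*Δ*N² = 11520/7
  k=0: +1/(0!*0!*4!*0!*2!*1!) = 1/48
Σ = 1/48  ⇒  CG² = 11520/7*1/48² = 5/7
CG = +√(5/7) = +0.845154

+0.845154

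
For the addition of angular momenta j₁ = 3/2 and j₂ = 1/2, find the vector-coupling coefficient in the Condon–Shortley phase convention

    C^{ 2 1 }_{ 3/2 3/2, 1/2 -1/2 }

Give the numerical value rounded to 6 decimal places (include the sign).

triangle: 0!*3!*1!/5! = 6/120
(j±m)!: 3!*0!*0!*1!*3!*1! = 36
prefactor² = (2J+1)*Δ*N² = 9
  k=0: +1/(0!*0!*0!*0!*3!*1!) = 1/6
Σ = 1/6  ⇒  CG² = 9*1/6² = 1/4
CG = +√(1/4) = +0.500000

+0.500000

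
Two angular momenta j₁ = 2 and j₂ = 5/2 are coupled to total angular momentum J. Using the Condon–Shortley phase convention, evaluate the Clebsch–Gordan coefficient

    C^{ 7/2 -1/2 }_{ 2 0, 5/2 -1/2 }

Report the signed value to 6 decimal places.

+0.195180

j₁+j₂−J=1  J+j₁−j₂=3  J−j₁+j₂=4  j₁+j₂+J+1=9
(j₁±m₁, j₂±m₂, J±M) = (2,2,2,3,3,4)
P² = 768/35
sum k=0..1:
  [0] +1/8 = 1/8
  [1] −1/12 = -1/12
S = 1/24
C² = P²·S² = 4/105 ; C = +0.195180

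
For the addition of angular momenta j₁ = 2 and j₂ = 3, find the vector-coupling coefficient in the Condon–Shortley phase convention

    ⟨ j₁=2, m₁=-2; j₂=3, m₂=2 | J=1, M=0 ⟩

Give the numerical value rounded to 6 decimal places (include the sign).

j₁+j₂−J=4  J+j₁−j₂=0  J−j₁+j₂=2  j₁+j₂+J+1=7
(j₁±m₁, j₂±m₂, J±M) = (0,4,5,1,1,1)
P² = 576/7
sum k=4..4:
  [4] +1/24 = 1/24
S = 1/24
C² = P²·S² = 1/7 ; C = +0.377964

+√(1/7) ≈ +0.377964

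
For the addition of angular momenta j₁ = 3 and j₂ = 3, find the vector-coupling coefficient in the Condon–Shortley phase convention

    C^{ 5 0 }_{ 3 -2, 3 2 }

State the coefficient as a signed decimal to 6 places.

√[11·1!5!5!/12! · 1!5!5!1!5!5!] = √(480000/7)
  +(−1)^0/∏(0,1,5,5,0,0)! = 1/14400  (running 1/14400)
  +(−1)^1/∏(1,0,4,4,1,1)! = -1/576  (running -1/600)
⟨..|..⟩ = √(480000/7)·(-1/600) = -0.436436

-0.436436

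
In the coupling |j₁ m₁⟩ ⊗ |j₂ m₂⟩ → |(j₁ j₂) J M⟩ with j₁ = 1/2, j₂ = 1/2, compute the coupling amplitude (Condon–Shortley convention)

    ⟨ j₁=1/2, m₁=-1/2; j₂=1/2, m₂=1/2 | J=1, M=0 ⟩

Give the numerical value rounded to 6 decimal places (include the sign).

+0.707107  (= +√(1/2))

√[3·0!1!1!/3! · 0!1!1!0!1!1!] = √(1/2)
  +(−1)^0/∏(0,0,1,1,0,0)! = 1  (running 1)
⟨..|..⟩ = √(1/2)·(1) = +0.707107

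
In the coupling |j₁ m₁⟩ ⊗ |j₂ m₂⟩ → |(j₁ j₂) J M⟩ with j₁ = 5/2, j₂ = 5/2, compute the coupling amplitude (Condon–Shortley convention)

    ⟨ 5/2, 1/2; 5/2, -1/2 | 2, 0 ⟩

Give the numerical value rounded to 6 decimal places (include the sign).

−√(4/21) ≈ -0.436436

√[5·3!2!2!/8! · 3!2!2!3!2!2!] = √(12/7)
  +(−1)^0/∏(0,3,2,2,0,0)! = 1/24  (running 1/24)
  +(−1)^1/∏(1,2,1,1,1,1)! = -1/2  (running -11/24)
  +(−1)^2/∏(2,1,0,0,2,2)! = 1/8  (running -1/3)
⟨..|..⟩ = √(12/7)·(-1/3) = -0.436436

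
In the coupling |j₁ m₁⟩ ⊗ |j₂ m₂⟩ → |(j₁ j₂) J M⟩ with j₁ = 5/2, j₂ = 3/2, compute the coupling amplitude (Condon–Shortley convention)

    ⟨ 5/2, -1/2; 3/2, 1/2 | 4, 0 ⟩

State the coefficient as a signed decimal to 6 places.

√[9·0!5!3!/9! · 2!3!2!1!4!4!] = √(1728/7)
  +(−1)^0/∏(0,0,3,2,2,1)! = 1/24  (running 1/24)
⟨..|..⟩ = √(1728/7)·(1/24) = +0.654654

+0.654654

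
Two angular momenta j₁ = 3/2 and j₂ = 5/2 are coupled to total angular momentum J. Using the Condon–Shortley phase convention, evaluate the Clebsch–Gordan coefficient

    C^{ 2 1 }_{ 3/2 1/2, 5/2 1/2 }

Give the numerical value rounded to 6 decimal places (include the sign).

j₁+j₂−J=2  J+j₁−j₂=1  J−j₁+j₂=3  j₁+j₂+J+1=7
(j₁±m₁, j₂±m₂, J±M) = (2,1,3,2,3,1)
P² = 12/7
sum k=0..1:
  [0] +1/12 = 1/12
  [1] −1/2 = -1/2
S = -5/12
C² = P²·S² = 25/84 ; C = -0.545545

-0.545545  (= −√(25/84))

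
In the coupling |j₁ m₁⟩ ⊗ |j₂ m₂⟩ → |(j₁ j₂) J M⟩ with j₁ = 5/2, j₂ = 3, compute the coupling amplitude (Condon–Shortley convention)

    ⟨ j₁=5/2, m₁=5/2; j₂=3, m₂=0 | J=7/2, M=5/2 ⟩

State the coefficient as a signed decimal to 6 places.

+0.617213

√[8·2!3!4!/10! · 5!0!3!3!6!1!] = √(13824/7)
  +(−1)^0/∏(0,2,0,3,3,1)! = 1/72  (running 1/72)
⟨..|..⟩ = √(13824/7)·(1/72) = +0.617213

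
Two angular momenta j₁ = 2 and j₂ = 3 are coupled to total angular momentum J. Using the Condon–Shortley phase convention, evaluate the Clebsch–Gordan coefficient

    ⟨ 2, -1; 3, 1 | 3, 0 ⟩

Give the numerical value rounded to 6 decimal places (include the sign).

triangle: 2!·2!·4!/9! = 96/362880
(j±m)!: 1!·3!·4!·2!·3!·3! = 10368
prefactor² = (2J+1)·Δ·N² = 96/5
  k=1: −1/(1!·1!·2!·3!·0!·1!) = -1/12
  k=2: +1/(2!·0!·1!·2!·1!·2!) = 1/8
Σ = 1/24  ⇒  CG² = 96/5·1/24² = 1/30
CG = +√(1/30) = +0.182574

+√(1/30) ≈ +0.182574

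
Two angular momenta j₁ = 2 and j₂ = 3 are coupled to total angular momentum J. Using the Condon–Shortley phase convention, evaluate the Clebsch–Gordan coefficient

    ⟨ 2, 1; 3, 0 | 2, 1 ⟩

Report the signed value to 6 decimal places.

√[5·3!1!3!/8! · 3!1!3!3!3!1!] = √(81/14)
  +(−1)^0/∏(0,3,1,3,0,0)! = 1/36  (running 1/36)
  +(−1)^1/∏(1,2,0,2,1,1)! = -1/4  (running -2/9)
⟨..|..⟩ = √(81/14)·(-2/9) = -0.534522

-0.534522  (= −√(2/7))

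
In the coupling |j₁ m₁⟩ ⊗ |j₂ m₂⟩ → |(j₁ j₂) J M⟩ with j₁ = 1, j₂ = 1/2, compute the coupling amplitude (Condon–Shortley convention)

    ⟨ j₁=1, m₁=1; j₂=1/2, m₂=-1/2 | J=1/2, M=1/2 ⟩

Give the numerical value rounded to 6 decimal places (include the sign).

j₁+j₂−J=1  J+j₁−j₂=1  J−j₁+j₂=0  j₁+j₂+J+1=3
(j₁±m₁, j₂±m₂, J±M) = (2,0,0,1,1,0)
P² = 2/3
sum k=0..0:
  [0] +1/1 = 1
S = 1
C² = P²·S² = 2/3 ; C = +0.816497

+0.816497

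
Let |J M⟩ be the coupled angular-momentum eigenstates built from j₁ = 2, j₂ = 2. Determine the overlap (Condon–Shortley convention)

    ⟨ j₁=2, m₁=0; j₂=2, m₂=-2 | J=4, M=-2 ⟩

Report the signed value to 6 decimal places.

+√(3/14) = +0.462910

triangle: 0!·4!·4!/9! = 576/362880
(j±m)!: 2!·2!·0!·4!·2!·6! = 138240
prefactor² = (2J+1)·Δ·N² = 13824/7
  k=0: +1/(0!·0!·2!·0!·2!·4!) = 1/96
Σ = 1/96  ⇒  CG² = 13824/7·1/96² = 3/14
CG = +√(3/14) = +0.462910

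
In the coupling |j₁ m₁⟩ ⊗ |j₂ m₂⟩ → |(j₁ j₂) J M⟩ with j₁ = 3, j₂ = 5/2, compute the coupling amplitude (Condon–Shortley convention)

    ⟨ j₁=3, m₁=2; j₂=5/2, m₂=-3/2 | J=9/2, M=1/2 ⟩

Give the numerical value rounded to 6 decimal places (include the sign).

triangle: 1!·5!·4!/11! = 2880/39916800
(j±m)!: 5!·1!·1!·4!·5!·4! = 8294400
prefactor² = (2J+1)·Δ·N² = 460800/77
  k=0: +1/(0!·1!·1!·1!·4!·3!) = 1/144
  k=1: −1/(1!·0!·0!·0!·5!·4!) = -1/2880
Σ = 19/2880  ⇒  CG² = 460800/77·19/2880² = 361/1386
CG = +√(361/1386) = +0.510355

+√(361/1386) ≈ +0.510355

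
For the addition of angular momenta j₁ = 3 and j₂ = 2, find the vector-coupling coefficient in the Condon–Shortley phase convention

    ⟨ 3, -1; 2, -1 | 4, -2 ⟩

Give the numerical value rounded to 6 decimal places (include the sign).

j₁+j₂−J=1  J+j₁−j₂=5  J−j₁+j₂=3  j₁+j₂+J+1=10
(j₁±m₁, j₂±m₂, J±M) = (2,4,1,3,2,6)
P² = 5184/7
sum k=0..1:
  [0] +1/48 = 1/48
  [1] −1/72 = -1/72
S = 1/144
C² = P²·S² = 1/28 ; C = +0.188982

+√(1/28) ≈ +0.188982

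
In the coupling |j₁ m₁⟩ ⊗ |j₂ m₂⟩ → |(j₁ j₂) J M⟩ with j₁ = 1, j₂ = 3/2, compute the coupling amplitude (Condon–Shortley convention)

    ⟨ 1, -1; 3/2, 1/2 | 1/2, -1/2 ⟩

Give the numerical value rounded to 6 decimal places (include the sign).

triangle: 2!×0!×1!/4! = 2/24
(j±m)!: 0!×2!×2!×1!×0!×1! = 4
prefactor² = (2J+1)×Δ×N² = 2/3
  k=2: +1/(2!×0!×0!×0!×0!×1!) = 1/2
Σ = 1/2  ⇒  CG² = 2/3×1/2² = 1/6
CG = +√(1/6) = +0.408248

+√(1/6) ≈ +0.408248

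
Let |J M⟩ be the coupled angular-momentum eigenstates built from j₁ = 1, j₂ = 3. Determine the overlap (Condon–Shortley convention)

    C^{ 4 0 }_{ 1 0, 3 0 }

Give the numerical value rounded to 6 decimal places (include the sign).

j₁+j₂−J=0  J+j₁−j₂=2  J−j₁+j₂=6  j₁+j₂+J+1=9
(j₁±m₁, j₂±m₂, J±M) = (1,1,3,3,4,4)
P² = 5184/7
sum k=0..0:
  [0] +1/36 = 1/36
S = 1/36
C² = P²·S² = 4/7 ; C = +0.755929

+√(4/7) ≈ +0.755929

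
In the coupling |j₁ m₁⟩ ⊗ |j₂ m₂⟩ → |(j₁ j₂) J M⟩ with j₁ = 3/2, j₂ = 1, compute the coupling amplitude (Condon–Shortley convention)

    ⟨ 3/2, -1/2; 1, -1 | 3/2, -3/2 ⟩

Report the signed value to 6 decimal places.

triangle: 1!·2!·1!/5! = 2/120
(j±m)!: 1!·2!·0!·2!·0!·3! = 24
prefactor² = (2J+1)·Δ·N² = 8/5
  k=0: +1/(0!·1!·2!·0!·0!·1!) = 1/2
Σ = 1/2  ⇒  CG² = 8/5·1/2² = 2/5
CG = +√(2/5) = +0.632456

+√(2/5) ≈ +0.632456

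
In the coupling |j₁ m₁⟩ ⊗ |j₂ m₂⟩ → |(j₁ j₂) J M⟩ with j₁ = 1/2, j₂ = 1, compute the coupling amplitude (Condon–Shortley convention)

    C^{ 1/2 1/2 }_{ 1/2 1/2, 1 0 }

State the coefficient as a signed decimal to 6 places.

j₁+j₂−J=1  J+j₁−j₂=0  J−j₁+j₂=1  j₁+j₂+J+1=3
(j₁±m₁, j₂±m₂, J±M) = (1,0,1,1,1,0)
P² = 1/3
sum k=0..0:
  [0] +1/1 = 1
S = 1
C² = P²·S² = 1/3 ; C = +0.577350

+√(1/3) = +0.577350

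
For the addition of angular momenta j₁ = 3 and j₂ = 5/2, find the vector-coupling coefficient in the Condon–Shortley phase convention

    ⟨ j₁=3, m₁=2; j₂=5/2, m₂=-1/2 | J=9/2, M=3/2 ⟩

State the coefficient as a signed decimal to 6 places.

triangle: 1!·5!·4!/11! = 2880/39916800
(j±m)!: 5!·1!·2!·3!·6!·3! = 6220800
prefactor² = (2J+1)·Δ·N² = 345600/77
  k=0: +1/(0!·1!·1!·2!·4!·2!) = 1/96
  k=1: −1/(1!·0!·0!·1!·5!·3!) = -1/720
Σ = 13/1440  ⇒  CG² = 345600/77·13/1440² = 169/462
CG = +√(169/462) = +0.604815

+0.604815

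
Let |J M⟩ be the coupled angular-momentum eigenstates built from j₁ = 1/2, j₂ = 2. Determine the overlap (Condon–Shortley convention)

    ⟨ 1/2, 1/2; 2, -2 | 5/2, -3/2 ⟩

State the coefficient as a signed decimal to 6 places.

+0.447214

√[6·0!1!4!/6! · 1!0!0!4!1!4!] = √(576/5)
  +(−1)^0/∏(0,0,0,0,1,4)! = 1/24  (running 1/24)
⟨..|..⟩ = √(576/5)·(1/24) = +0.447214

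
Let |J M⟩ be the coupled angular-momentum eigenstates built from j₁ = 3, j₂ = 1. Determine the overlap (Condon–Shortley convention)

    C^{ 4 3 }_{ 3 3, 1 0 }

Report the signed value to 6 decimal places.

+0.500000  (= +√(1/4))

triangle: 0!·6!·2!/9! = 1440/362880
(j±m)!: 6!·0!·1!·1!·7!·1! = 3628800
prefactor² = (2J+1)·Δ·N² = 129600
  k=0: +1/(0!·0!·0!·1!·6!·1!) = 1/720
Σ = 1/720  ⇒  CG² = 129600·1/720² = 1/4
CG = +√(1/4) = +0.500000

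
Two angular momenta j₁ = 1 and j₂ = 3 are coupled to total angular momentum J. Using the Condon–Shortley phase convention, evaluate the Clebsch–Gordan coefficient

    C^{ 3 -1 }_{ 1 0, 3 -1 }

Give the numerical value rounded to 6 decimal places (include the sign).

+0.288675  (= +√(1/12))

j₁+j₂−J=1  J+j₁−j₂=1  J−j₁+j₂=5  j₁+j₂+J+1=8
(j₁±m₁, j₂±m₂, J±M) = (1,1,2,4,2,4)
P² = 48
sum k=0..1:
  [0] +1/12 = 1/12
  [1] −1/24 = -1/24
S = 1/24
C² = P²·S² = 1/12 ; C = +0.288675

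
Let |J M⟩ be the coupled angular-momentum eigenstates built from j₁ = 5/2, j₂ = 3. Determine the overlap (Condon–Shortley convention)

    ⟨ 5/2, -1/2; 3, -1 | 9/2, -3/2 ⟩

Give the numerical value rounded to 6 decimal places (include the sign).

+0.147122  (= +√(5/231))

triangle: 1!*4!*5!/11! = 2880/39916800
(j±m)!: 2!*3!*2!*4!*3!*6! = 2488320
prefactor² = (2J+1)*Δ*N² = 138240/77
  k=0: +1/(0!*1!*3!*2!*1!*3!) = 1/72
  k=1: −1/(1!*0!*2!*1!*2!*4!) = -1/96
Σ = 1/288  ⇒  CG² = 138240/77*1/288² = 5/231
CG = +√(5/231) = +0.147122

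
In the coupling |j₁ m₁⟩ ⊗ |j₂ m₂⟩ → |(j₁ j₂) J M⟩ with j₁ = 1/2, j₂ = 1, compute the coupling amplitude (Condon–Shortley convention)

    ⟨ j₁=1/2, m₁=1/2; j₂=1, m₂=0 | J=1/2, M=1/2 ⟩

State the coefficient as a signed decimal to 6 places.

triangle: 1!·0!·1!/3! = 1/6
(j±m)!: 1!·0!·1!·1!·1!·0! = 1
prefactor² = (2J+1)·Δ·N² = 1/3
  k=0: +1/(0!·1!·0!·1!·0!·0!) = 1
Σ = 1  ⇒  CG² = 1/3·1² = 1/3
CG = +√(1/3) = +0.577350

+√(1/3) ≈ +0.577350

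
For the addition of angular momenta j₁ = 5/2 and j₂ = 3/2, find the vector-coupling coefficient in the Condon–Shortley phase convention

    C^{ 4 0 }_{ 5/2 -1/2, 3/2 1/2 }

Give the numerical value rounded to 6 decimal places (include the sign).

+0.654654

j₁+j₂−J=0  J+j₁−j₂=5  J−j₁+j₂=3  j₁+j₂+J+1=9
(j₁±m₁, j₂±m₂, J±M) = (2,3,2,1,4,4)
P² = 1728/7
sum k=0..0:
  [0] +1/24 = 1/24
S = 1/24
C² = P²·S² = 3/7 ; C = +0.654654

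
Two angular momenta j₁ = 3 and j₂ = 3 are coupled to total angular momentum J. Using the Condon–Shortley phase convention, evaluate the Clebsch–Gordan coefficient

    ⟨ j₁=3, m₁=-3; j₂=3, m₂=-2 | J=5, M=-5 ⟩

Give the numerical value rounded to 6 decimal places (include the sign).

-0.707107  (= −√(1/2))

triangle: 1!·5!·5!/12! = 14400/479001600
(j±m)!: 0!·6!·1!·5!·0!·10! = 313528320000
prefactor² = (2J+1)·Δ·N² = 103680000
  k=1: −1/(1!·0!·5!·0!·0!·5!) = -1/14400
Σ = -1/14400  ⇒  CG² = 103680000·(-1/14400)² = 1/2
CG = −√(1/2) = -0.707107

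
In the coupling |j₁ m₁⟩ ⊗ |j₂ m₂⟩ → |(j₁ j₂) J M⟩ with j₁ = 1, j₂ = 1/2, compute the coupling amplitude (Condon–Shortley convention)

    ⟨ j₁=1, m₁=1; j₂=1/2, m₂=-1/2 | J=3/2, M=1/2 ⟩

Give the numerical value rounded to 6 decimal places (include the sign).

+√(1/3) ≈ +0.577350

j₁+j₂−J=0  J+j₁−j₂=2  J−j₁+j₂=1  j₁+j₂+J+1=4
(j₁±m₁, j₂±m₂, J±M) = (2,0,0,1,2,1)
P² = 4/3
sum k=0..0:
  [0] +1/2 = 1/2
S = 1/2
C² = P²·S² = 1/3 ; C = +0.577350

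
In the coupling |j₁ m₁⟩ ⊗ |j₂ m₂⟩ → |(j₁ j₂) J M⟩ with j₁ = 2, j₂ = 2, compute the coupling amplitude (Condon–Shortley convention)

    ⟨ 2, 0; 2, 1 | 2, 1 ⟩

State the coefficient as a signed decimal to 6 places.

−√(1/14) ≈ -0.267261

√[5·2!2!2!/7! · 2!2!3!1!3!1!] = √(8/7)
  +(−1)^1/∏(1,1,1,2,1,0)! = -1/2  (running -1/2)
  +(−1)^2/∏(2,0,0,1,2,1)! = 1/4  (running -1/4)
⟨..|..⟩ = √(8/7)·(-1/4) = -0.267261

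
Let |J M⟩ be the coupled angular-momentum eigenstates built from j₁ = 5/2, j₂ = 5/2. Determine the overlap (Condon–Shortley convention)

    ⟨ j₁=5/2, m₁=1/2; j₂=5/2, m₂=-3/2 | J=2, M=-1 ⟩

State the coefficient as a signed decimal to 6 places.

triangle: 3!·2!·2!/8! = 24/40320
(j±m)!: 3!·2!·1!·4!·1!·3! = 1728
prefactor² = (2J+1)·Δ·N² = 36/7
  k=0: +1/(0!·3!·2!·1!·0!·1!) = 1/12
  k=1: −1/(1!·2!·1!·0!·1!·2!) = -1/4
Σ = -1/6  ⇒  CG² = 36/7·(-1/6)² = 1/7
CG = −√(1/7) = -0.377964

−√(1/7) = -0.377964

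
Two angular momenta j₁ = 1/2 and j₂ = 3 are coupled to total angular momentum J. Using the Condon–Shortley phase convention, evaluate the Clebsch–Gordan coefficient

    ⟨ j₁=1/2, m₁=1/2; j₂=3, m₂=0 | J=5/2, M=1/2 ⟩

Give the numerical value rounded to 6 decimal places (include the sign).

triangle: 1!·0!·5!/7! = 120/5040
(j±m)!: 1!·0!·3!·3!·3!·2! = 432
prefactor² = (2J+1)·Δ·N² = 432/7
  k=0: +1/(0!·1!·0!·3!·0!·2!) = 1/12
Σ = 1/12  ⇒  CG² = 432/7·1/12² = 3/7
CG = +√(3/7) = +0.654654

+√(3/7) ≈ +0.654654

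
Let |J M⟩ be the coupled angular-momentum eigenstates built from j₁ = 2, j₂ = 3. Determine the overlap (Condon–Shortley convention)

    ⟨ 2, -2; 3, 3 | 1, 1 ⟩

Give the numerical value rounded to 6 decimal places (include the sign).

+0.654654

j₁+j₂−J=4  J+j₁−j₂=0  J−j₁+j₂=2  j₁+j₂+J+1=7
(j₁±m₁, j₂±m₂, J±M) = (0,4,6,0,2,0)
P² = 6912/7
sum k=4..4:
  [4] +1/48 = 1/48
S = 1/48
C² = P²·S² = 3/7 ; C = +0.654654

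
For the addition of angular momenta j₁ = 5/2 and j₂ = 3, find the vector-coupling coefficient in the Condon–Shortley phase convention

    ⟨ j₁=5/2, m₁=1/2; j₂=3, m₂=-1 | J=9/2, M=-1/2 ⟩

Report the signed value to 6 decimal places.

j₁+j₂−J=1  J+j₁−j₂=4  J−j₁+j₂=5  j₁+j₂+J+1=11
(j₁±m₁, j₂±m₂, J±M) = (3,2,2,4,4,5)
P² = 92160/77
sum k=0..1:
  [0] +1/48 = 1/48
  [1] −1/144 = -1/144
S = 1/72
C² = P²·S² = 160/693 ; C = +0.480500

+0.480500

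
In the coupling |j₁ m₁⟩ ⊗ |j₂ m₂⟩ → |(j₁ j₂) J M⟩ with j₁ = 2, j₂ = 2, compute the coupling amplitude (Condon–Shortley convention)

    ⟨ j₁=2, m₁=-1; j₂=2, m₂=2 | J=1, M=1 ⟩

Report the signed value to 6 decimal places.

−√(1/5) ≈ -0.447214

triangle: 3!·1!·1!/6! = 6/720
(j±m)!: 1!·3!·4!·0!·2!·0! = 288
prefactor² = (2J+1)·Δ·N² = 36/5
  k=3: −1/(3!·0!·0!·1!·1!·0!) = -1/6
Σ = -1/6  ⇒  CG² = 36/5·(-1/6)² = 1/5
CG = −√(1/5) = -0.447214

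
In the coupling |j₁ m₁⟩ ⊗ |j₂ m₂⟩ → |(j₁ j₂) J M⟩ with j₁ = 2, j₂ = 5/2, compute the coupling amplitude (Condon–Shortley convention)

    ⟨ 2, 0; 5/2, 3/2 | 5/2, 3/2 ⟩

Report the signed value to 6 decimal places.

−√(1/70) ≈ -0.119523

triangle: 2!×2!×3!/8! = 24/40320
(j±m)!: 2!×2!×4!×1!×4!×1! = 2304
prefactor² = (2J+1)×Δ×N² = 288/35
  k=1: −1/(1!×1!×1!×3!×1!×0!) = -1/6
  k=2: +1/(2!×0!×0!×2!×2!×1!) = 1/8
Σ = -1/24  ⇒  CG² = 288/35×(-1/24)² = 1/70
CG = −√(1/70) = -0.119523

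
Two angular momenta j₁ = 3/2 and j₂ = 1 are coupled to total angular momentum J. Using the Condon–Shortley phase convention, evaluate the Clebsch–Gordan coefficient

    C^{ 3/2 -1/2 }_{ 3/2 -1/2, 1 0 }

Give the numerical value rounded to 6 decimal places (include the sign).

j₁+j₂−J=1  J+j₁−j₂=2  J−j₁+j₂=1  j₁+j₂+J+1=5
(j₁±m₁, j₂±m₂, J±M) = (1,2,1,1,1,2)
P² = 4/15
sum k=0..1:
  [0] +1/2 = 1/2
  [1] −1/1 = -1
S = -1/2
C² = P²·S² = 1/15 ; C = -0.258199

−√(1/15) ≈ -0.258199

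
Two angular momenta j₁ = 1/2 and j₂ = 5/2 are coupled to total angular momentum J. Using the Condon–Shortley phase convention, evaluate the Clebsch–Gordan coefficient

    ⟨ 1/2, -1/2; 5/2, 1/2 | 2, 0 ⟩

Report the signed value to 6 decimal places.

j₁+j₂−J=1  J+j₁−j₂=0  J−j₁+j₂=4  j₁+j₂+J+1=6
(j₁±m₁, j₂±m₂, J±M) = (0,1,3,2,2,2)
P² = 8
sum k=1..1:
  [1] −1/4 = -1/4
S = -1/4
C² = P²·S² = 1/2 ; C = -0.707107

−√(1/2) = -0.707107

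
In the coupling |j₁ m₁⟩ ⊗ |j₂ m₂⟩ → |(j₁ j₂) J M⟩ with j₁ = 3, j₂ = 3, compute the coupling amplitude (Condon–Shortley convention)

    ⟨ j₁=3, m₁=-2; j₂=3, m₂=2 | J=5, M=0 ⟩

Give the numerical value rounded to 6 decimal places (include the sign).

-0.436436

√[11·1!5!5!/12! · 1!5!5!1!5!5!] = √(480000/7)
  +(−1)^0/∏(0,1,5,5,0,0)! = 1/14400  (running 1/14400)
  +(−1)^1/∏(1,0,4,4,1,1)! = -1/576  (running -1/600)
⟨..|..⟩ = √(480000/7)·(-1/600) = -0.436436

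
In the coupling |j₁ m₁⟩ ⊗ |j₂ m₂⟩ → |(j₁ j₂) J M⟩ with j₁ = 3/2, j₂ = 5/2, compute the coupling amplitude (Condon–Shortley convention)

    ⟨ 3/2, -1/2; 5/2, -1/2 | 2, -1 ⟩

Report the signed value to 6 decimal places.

−√(25/84) = -0.545545

triangle: 2!×1!×3!/7! = 12/5040
(j±m)!: 1!×2!×2!×3!×1!×3! = 144
prefactor² = (2J+1)×Δ×N² = 12/7
  k=1: −1/(1!×1!×1!×1!×0!×2!) = -1/2
  k=2: +1/(2!×0!×0!×0!×1!×3!) = 1/12
Σ = -5/12  ⇒  CG² = 12/7×(-5/12)² = 25/84
CG = −√(25/84) = -0.545545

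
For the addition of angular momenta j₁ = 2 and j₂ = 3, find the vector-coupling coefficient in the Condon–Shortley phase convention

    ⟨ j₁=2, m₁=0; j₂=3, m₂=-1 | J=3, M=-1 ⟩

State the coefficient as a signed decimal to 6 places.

-0.387298  (= −√(3/20))

triangle: 2!×2!×4!/9! = 96/362880
(j±m)!: 2!×2!×2!×4!×2!×4! = 9216
prefactor² = (2J+1)×Δ×N² = 256/15
  k=0: +1/(0!×2!×2!×2!×0!×2!) = 1/16
  k=1: −1/(1!×1!×1!×1!×1!×3!) = -1/6
  k=2: +1/(2!×0!×0!×0!×2!×4!) = 1/96
Σ = -3/32  ⇒  CG² = 256/15×(-3/32)² = 3/20
CG = −√(3/20) = -0.387298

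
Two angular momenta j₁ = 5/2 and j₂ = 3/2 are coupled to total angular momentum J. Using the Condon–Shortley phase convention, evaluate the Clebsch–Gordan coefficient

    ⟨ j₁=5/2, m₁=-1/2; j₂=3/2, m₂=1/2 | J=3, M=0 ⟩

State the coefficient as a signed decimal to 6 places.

j₁+j₂−J=1  J+j₁−j₂=4  J−j₁+j₂=2  j₁+j₂+J+1=8
(j₁±m₁, j₂±m₂, J±M) = (2,3,2,1,3,3)
P² = 36/5
sum k=0..1:
  [0] +1/12 = 1/12
  [1] −1/4 = -1/4
S = -1/6
C² = P²·S² = 1/5 ; C = -0.447214

−√(1/5) ≈ -0.447214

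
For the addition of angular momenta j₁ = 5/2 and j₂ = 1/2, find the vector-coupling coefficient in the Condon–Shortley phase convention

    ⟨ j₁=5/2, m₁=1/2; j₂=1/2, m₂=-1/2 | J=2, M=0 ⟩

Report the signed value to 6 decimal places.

triangle: 1!×4!×0!/6! = 24/720
(j±m)!: 3!×2!×0!×1!×2!×2! = 48
prefactor² = (2J+1)×Δ×N² = 8
  k=0: +1/(0!×1!×2!×0!×2!×0!) = 1/4
Σ = 1/4  ⇒  CG² = 8×1/4² = 1/2
CG = +√(1/2) = +0.707107

+√(1/2) = +0.707107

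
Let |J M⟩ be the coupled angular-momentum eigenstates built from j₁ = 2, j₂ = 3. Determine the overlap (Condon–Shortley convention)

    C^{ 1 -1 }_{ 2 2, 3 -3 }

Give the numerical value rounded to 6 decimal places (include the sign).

j₁+j₂−J=4  J+j₁−j₂=0  J−j₁+j₂=2  j₁+j₂+J+1=7
(j₁±m₁, j₂±m₂, J±M) = (4,0,0,6,0,2)
P² = 6912/7
sum k=0..0:
  [0] +1/48 = 1/48
S = 1/48
C² = P²·S² = 3/7 ; C = +0.654654

+0.654654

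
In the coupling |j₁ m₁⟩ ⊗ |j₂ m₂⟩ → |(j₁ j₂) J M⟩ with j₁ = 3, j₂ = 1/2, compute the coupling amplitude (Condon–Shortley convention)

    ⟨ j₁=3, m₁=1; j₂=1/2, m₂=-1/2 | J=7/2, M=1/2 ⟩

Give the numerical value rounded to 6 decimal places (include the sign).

triangle: 0!×6!×1!/8! = 720/40320
(j±m)!: 4!×2!×0!×1!×4!×3! = 6912
prefactor² = (2J+1)×Δ×N² = 6912/7
  k=0: +1/(0!×0!×2!×0!×4!×1!) = 1/48
Σ = 1/48  ⇒  CG² = 6912/7×1/48² = 3/7
CG = +√(3/7) = +0.654654

+√(3/7) = +0.654654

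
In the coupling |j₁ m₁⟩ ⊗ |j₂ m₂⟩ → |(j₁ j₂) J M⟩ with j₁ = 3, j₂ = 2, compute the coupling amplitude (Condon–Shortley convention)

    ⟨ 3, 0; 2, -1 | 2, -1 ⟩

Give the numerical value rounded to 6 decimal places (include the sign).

triangle: 3!*3!*1!/8! = 36/40320
(j±m)!: 3!*3!*1!*3!*1!*3! = 1296
prefactor² = (2J+1)*Δ*N² = 81/14
  k=0: +1/(0!*3!*3!*1!*0!*0!) = 1/36
  k=1: −1/(1!*2!*2!*0!*1!*1!) = -1/4
Σ = -2/9  ⇒  CG² = 81/14*(-2/9)² = 2/7
CG = −√(2/7) = -0.534522

-0.534522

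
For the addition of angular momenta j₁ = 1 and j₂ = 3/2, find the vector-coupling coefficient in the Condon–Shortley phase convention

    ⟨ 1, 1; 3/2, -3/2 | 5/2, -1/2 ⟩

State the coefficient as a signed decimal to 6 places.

triangle: 0!×2!×3!/6! = 12/720
(j±m)!: 2!×0!×0!×3!×2!×3! = 144
prefactor² = (2J+1)×Δ×N² = 72/5
  k=0: +1/(0!×0!×0!×0!×2!×3!) = 1/12
Σ = 1/12  ⇒  CG² = 72/5×1/12² = 1/10
CG = +√(1/10) = +0.316228

+√(1/10) ≈ +0.316228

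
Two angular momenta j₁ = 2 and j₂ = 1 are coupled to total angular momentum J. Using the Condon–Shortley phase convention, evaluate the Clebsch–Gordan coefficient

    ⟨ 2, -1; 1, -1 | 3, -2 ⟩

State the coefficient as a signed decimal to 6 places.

j₁+j₂−J=0  J+j₁−j₂=4  J−j₁+j₂=2  j₁+j₂+J+1=7
(j₁±m₁, j₂±m₂, J±M) = (1,3,0,2,1,5)
P² = 96
sum k=0..0:
  [0] +1/12 = 1/12
S = 1/12
C² = P²·S² = 2/3 ; C = +0.816497

+0.816497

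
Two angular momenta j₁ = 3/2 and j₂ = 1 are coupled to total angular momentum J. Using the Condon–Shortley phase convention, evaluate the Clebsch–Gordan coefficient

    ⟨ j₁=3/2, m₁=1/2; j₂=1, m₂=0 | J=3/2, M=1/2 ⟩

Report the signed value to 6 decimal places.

j₁+j₂−J=1  J+j₁−j₂=2  J−j₁+j₂=1  j₁+j₂+J+1=5
(j₁±m₁, j₂±m₂, J±M) = (2,1,1,1,2,1)
P² = 4/15
sum k=0..1:
  [0] +1/1 = 1
  [1] −1/2 = -1/2
S = 1/2
C² = P²·S² = 1/15 ; C = +0.258199

+√(1/15) = +0.258199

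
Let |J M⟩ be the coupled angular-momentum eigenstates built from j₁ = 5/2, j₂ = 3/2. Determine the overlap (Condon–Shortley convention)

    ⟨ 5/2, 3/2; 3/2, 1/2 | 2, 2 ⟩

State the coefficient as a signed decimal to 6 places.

j₁+j₂−J=2  J+j₁−j₂=3  J−j₁+j₂=1  j₁+j₂+J+1=7
(j₁±m₁, j₂±m₂, J±M) = (4,1,2,1,4,0)
P² = 96/7
sum k=1..1:
  [1] −1/6 = -1/6
S = -1/6
C² = P²·S² = 8/21 ; C = -0.617213

-0.617213  (= −√(8/21))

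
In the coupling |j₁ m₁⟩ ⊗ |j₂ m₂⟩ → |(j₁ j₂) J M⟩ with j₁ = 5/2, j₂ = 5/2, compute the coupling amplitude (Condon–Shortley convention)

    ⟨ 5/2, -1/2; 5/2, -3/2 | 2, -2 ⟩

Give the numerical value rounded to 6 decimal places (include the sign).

−√(9/28) = -0.566947

j₁+j₂−J=3  J+j₁−j₂=2  J−j₁+j₂=2  j₁+j₂+J+1=8
(j₁±m₁, j₂±m₂, J±M) = (2,3,1,4,0,4)
P² = 144/7
sum k=1..1:
  [1] −1/8 = -1/8
S = -1/8
C² = P²·S² = 9/28 ; C = -0.566947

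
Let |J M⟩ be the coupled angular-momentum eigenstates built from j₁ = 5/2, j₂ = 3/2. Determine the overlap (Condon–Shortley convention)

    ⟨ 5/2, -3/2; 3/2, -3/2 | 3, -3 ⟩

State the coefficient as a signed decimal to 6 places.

triangle: 1!*4!*2!/8! = 48/40320
(j±m)!: 1!*4!*0!*3!*0!*6! = 103680
prefactor² = (2J+1)*Δ*N² = 864
  k=0: +1/(0!*1!*4!*0!*0!*2!) = 1/48
Σ = 1/48  ⇒  CG² = 864*1/48² = 3/8
CG = +√(3/8) = +0.612372

+0.612372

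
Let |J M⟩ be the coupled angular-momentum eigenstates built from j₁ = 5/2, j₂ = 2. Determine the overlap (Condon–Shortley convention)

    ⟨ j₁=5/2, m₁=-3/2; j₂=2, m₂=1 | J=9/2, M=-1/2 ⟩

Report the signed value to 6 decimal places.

√[10·0!5!4!/10! · 1!4!3!1!4!5!] = √(23040/7)
  +(−1)^0/∏(0,0,4,3,1,1)! = 1/144  (running 1/144)
⟨..|..⟩ = √(23040/7)·(1/144) = +0.398410

+√(10/63) ≈ +0.398410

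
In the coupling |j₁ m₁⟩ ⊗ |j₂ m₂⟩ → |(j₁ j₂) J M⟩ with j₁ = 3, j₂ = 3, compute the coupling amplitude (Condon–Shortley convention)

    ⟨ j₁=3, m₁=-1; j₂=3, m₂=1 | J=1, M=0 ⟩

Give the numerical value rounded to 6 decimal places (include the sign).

√[3·5!1!1!/8! · 2!4!4!2!1!1!] = √(144/7)
  +(−1)^3/∏(3,2,1,1,0,0)! = -1/12  (running -1/12)
  +(−1)^4/∏(4,1,0,0,1,1)! = 1/24  (running -1/24)
⟨..|..⟩ = √(144/7)·(-1/24) = -0.188982

−√(1/28) = -0.188982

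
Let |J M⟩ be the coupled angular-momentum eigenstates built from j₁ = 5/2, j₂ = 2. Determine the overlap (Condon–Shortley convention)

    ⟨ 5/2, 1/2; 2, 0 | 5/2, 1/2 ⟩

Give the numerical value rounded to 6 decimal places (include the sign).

−√(8/35) ≈ -0.478091

√[6·2!3!2!/8! · 3!2!2!2!3!2!] = √(72/35)
  +(−1)^0/∏(0,2,2,2,1,0)! = 1/8  (running 1/8)
  +(−1)^1/∏(1,1,1,1,2,1)! = -1/2  (running -3/8)
  +(−1)^2/∏(2,0,0,0,3,2)! = 1/24  (running -1/3)
⟨..|..⟩ = √(72/35)·(-1/3) = -0.478091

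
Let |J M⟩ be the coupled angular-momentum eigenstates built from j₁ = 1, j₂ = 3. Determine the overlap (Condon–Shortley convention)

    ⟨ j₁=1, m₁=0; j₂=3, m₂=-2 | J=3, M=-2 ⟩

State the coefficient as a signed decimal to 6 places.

j₁+j₂−J=1  J+j₁−j₂=1  J−j₁+j₂=5  j₁+j₂+J+1=8
(j₁±m₁, j₂±m₂, J±M) = (1,1,1,5,1,5)
P² = 300
sum k=0..1:
  [0] +1/24 = 1/24
  [1] −1/120 = -1/120
S = 1/30
C² = P²·S² = 1/3 ; C = +0.577350

+√(1/3) = +0.577350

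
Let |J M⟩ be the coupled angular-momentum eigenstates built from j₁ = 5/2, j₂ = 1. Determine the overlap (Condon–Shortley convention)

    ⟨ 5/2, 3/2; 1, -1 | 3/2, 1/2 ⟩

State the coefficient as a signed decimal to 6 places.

triangle: 2!×3!×0!/6! = 12/720
(j±m)!: 4!×1!×0!×2!×2!×1! = 96
prefactor² = (2J+1)×Δ×N² = 32/5
  k=0: +1/(0!×2!×1!×0!×2!×0!) = 1/4
Σ = 1/4  ⇒  CG² = 32/5×1/4² = 2/5
CG = +√(2/5) = +0.632456

+0.632456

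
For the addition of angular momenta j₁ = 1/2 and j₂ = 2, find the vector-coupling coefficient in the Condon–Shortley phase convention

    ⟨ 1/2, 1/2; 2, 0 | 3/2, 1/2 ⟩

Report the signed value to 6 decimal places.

√[4·1!0!3!/5! · 1!0!2!2!2!1!] = √(8/5)
  +(−1)^0/∏(0,1,0,2,0,1)! = 1/2  (running 1/2)
⟨..|..⟩ = √(8/5)·(1/2) = +0.632456

+√(2/5) ≈ +0.632456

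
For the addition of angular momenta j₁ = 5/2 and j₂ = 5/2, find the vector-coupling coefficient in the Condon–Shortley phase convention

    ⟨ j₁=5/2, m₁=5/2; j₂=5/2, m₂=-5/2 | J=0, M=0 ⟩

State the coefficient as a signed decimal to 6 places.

√[1·5!0!0!/6! · 5!0!0!5!0!0!] = √(2400)
  +(−1)^0/∏(0,5,0,0,0,0)! = 1/120  (running 1/120)
⟨..|..⟩ = √(2400)·(1/120) = +0.408248

+0.408248  (= +√(1/6))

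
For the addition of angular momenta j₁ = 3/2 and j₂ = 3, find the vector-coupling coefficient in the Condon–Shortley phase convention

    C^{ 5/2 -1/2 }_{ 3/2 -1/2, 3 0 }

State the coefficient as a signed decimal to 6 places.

√[6·2!1!4!/8! · 1!2!3!3!2!3!] = √(216/35)
  +(−1)^1/∏(1,1,1,2,0,2)! = -1/4  (running -1/4)
  +(−1)^2/∏(2,0,0,1,1,3)! = 1/12  (running -1/6)
⟨..|..⟩ = √(216/35)·(-1/6) = -0.414039

-0.414039  (= −√(6/35))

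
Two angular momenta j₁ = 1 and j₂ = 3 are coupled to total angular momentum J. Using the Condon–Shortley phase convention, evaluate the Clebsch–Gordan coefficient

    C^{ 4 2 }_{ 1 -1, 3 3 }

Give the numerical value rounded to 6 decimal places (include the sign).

j₁+j₂−J=0  J+j₁−j₂=2  J−j₁+j₂=6  j₁+j₂+J+1=9
(j₁±m₁, j₂±m₂, J±M) = (0,2,6,0,6,2)
P² = 518400/7
sum k=0..0:
  [0] +1/1440 = 1/1440
S = 1/1440
C² = P²·S² = 1/28 ; C = +0.188982

+0.188982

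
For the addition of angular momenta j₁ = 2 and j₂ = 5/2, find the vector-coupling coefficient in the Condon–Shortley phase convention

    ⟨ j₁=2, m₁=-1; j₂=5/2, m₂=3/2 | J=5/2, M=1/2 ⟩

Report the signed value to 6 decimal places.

+√(6/35) ≈ +0.414039

√[6·2!2!3!/8! · 1!3!4!1!3!2!] = √(216/35)
  +(−1)^1/∏(1,1,2,3,0,0)! = -1/12  (running -1/12)
  +(−1)^2/∏(2,0,1,2,1,1)! = 1/4  (running 1/6)
⟨..|..⟩ = √(216/35)·(1/6) = +0.414039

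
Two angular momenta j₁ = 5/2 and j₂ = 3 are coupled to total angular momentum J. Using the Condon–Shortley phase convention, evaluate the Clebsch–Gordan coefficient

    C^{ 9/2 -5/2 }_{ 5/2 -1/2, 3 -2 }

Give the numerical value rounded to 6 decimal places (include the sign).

+√(49/198) = +0.497468

√[10·1!4!5!/11! · 2!3!1!5!2!7!] = √(115200/11)
  +(−1)^0/∏(0,1,3,1,1,4)! = 1/144  (running 1/144)
  +(−1)^1/∏(1,0,2,0,2,5)! = -1/480  (running 7/1440)
⟨..|..⟩ = √(115200/11)·(7/1440) = +0.497468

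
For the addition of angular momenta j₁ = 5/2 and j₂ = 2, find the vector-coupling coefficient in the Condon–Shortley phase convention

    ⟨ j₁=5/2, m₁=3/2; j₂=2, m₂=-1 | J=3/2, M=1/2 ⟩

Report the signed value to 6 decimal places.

−√(2/105) ≈ -0.138013

√[4·3!2!1!/7! · 4!1!1!3!2!1!] = √(96/35)
  +(−1)^0/∏(0,3,1,1,1,0)! = 1/6  (running 1/6)
  +(−1)^1/∏(1,2,0,0,2,1)! = -1/4  (running -1/12)
⟨..|..⟩ = √(96/35)·(-1/12) = -0.138013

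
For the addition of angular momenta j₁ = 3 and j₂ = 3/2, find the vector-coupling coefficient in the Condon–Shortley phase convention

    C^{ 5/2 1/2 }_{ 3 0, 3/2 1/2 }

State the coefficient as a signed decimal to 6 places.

−√(6/35) = -0.414039

√[6·2!4!1!/8! · 3!3!2!1!3!2!] = √(216/35)
  +(−1)^1/∏(1,1,2,1,2,0)! = -1/4  (running -1/4)
  +(−1)^2/∏(2,0,1,0,3,1)! = 1/12  (running -1/6)
⟨..|..⟩ = √(216/35)·(-1/6) = -0.414039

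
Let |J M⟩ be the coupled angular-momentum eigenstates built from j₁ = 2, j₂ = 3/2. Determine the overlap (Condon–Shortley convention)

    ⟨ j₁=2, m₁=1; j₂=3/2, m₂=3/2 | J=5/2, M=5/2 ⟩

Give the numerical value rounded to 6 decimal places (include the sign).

-0.654654  (= −√(3/7))

j₁+j₂−J=1  J+j₁−j₂=3  J−j₁+j₂=2  j₁+j₂+J+1=7
(j₁±m₁, j₂±m₂, J±M) = (3,1,3,0,5,0)
P² = 432/7
sum k=1..1:
  [1] −1/12 = -1/12
S = -1/12
C² = P²·S² = 3/7 ; C = -0.654654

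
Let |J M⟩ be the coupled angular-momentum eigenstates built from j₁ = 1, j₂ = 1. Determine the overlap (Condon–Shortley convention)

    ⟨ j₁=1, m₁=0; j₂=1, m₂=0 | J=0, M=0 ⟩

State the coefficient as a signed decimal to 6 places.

−√(1/3) ≈ -0.577350

j₁+j₂−J=2  J+j₁−j₂=0  J−j₁+j₂=0  j₁+j₂+J+1=3
(j₁±m₁, j₂±m₂, J±M) = (1,1,1,1,0,0)
P² = 1/3
sum k=1..1:
  [1] −1/1 = -1
S = -1
C² = P²·S² = 1/3 ; C = -0.577350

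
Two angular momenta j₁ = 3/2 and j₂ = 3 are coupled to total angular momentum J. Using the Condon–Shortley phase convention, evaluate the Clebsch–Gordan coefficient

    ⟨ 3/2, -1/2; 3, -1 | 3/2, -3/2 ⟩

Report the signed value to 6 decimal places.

triangle: 3!*0!*3!/7! = 36/5040
(j±m)!: 1!*2!*2!*4!*0!*3! = 576
prefactor² = (2J+1)*Δ*N² = 576/35
  k=2: +1/(2!*1!*0!*0!*0!*3!) = 1/12
Σ = 1/12  ⇒  CG² = 576/35*1/12² = 4/35
CG = +√(4/35) = +0.338062

+0.338062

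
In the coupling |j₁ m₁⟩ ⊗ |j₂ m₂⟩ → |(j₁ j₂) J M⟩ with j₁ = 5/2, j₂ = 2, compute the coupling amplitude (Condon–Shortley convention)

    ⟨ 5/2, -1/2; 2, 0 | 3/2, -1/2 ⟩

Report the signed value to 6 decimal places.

triangle: 3!*2!*1!/7! = 12/5040
(j±m)!: 2!*3!*2!*2!*1!*2! = 96
prefactor² = (2J+1)*Δ*N² = 32/35
  k=1: −1/(1!*2!*2!*1!*0!*0!) = -1/4
  k=2: +1/(2!*1!*1!*0!*1!*1!) = 1/2
Σ = 1/4  ⇒  CG² = 32/35*1/4² = 2/35
CG = +√(2/35) = +0.239046

+√(2/35) ≈ +0.239046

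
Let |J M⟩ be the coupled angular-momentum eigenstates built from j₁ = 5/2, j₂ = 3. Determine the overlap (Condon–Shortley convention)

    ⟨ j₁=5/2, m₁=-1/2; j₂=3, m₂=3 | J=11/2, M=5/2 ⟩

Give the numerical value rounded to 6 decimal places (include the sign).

triangle: 0!×5!×6!/12! = 86400/479001600
(j±m)!: 2!×3!×6!×0!×8!×3! = 2090188800
prefactor² = (2J+1)×Δ×N² = 49766400/11
  k=0: +1/(0!×0!×3!×6!×2!×0!) = 1/8640
Σ = 1/8640  ⇒  CG² = 49766400/11×1/8640² = 2/33
CG = +√(2/33) = +0.246183

+√(2/33) ≈ +0.246183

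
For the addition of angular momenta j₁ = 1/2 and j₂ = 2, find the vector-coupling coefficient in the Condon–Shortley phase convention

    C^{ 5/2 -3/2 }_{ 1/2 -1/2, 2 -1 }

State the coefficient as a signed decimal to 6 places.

triangle: 0!*1!*4!/6! = 24/720
(j±m)!: 0!*1!*1!*3!*1!*4! = 144
prefactor² = (2J+1)*Δ*N² = 144/5
  k=0: +1/(0!*0!*1!*1!*0!*3!) = 1/6
Σ = 1/6  ⇒  CG² = 144/5*1/6² = 4/5
CG = +√(4/5) = +0.894427

+0.894427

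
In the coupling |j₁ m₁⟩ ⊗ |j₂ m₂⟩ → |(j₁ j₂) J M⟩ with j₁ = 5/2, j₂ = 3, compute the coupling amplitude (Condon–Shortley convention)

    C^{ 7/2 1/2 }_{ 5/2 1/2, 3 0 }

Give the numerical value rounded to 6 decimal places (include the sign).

−√(4/21) ≈ -0.436436

√[8·2!3!4!/10! · 3!2!3!3!4!3!] = √(6912/175)
  +(−1)^0/∏(0,2,2,3,1,1)! = 1/24  (running 1/24)
  +(−1)^1/∏(1,1,1,2,2,2)! = -1/8  (running -1/12)
  +(−1)^2/∏(2,0,0,1,3,3)! = 1/72  (running -5/72)
⟨..|..⟩ = √(6912/175)·(-5/72) = -0.436436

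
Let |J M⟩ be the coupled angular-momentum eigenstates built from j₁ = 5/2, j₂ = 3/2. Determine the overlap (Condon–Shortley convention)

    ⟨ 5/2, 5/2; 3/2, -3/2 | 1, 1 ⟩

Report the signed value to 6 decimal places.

j₁+j₂−J=3  J+j₁−j₂=2  J−j₁+j₂=0  j₁+j₂+J+1=6
(j₁±m₁, j₂±m₂, J±M) = (5,0,0,3,2,0)
P² = 72
sum k=0..0:
  [0] +1/12 = 1/12
S = 1/12
C² = P²·S² = 1/2 ; C = +0.707107

+√(1/2) = +0.707107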